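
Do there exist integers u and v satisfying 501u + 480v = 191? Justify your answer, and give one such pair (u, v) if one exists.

No, no such integers exist.

Both 501 and 480 are divisible by gcd(501, 480) = 3, hence so is any combination 501u + 480v.
But 191 = 3·63 + 2, so 3 ∤ 191.
Therefore 501u + 480v = 191 has no solution in integers.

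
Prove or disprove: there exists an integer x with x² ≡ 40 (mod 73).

There is no such integer.

Apply Euler's criterion with the prime 73: 40 is a quadratic residue iff 40^36 ≡ 1 (mod 73), and a non-residue iff it is ≡ −1.
Repeated squaring mod 73: 40^2 = 1600 ≡ 67; 40^4 ≡ 67² = 4489 ≡ 36; 40^8 ≡ 36² = 1296 ≡ 55; 40^16 ≡ 55² = 3025 ≡ 32; 40^32 ≡ 32² = 1024 ≡ 2.
Since 36 = 32 + 4, 40^36 ≡ 2 · 36; multiplying out mod 73: 2·36 = 72 ≡ 72. Thus 40^36 ≡ 72 ≡ −1 (mod 73).
By Euler's criterion 40 is a quadratic non-residue mod 73: no x satisfies x² ≡ 40 (mod 73).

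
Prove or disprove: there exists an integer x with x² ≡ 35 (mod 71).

Apply Euler's criterion with the prime 71: 35 is a quadratic residue iff 35^35 ≡ 1 (mod 71), and a non-residue iff it is ≡ −1.
Squaring successively (mod 71): 35^2 = 1225 ≡ 18; 35^4 ≡ 18² = 324 ≡ 40; 35^8 ≡ 40² = 1600 ≡ 38; 35^16 ≡ 38² = 1444 ≡ 24; 35^32 ≡ 24² = 576 ≡ 8.
Since 35 = 32 + 2 + 1, 35^35 ≡ 8 · 18 · 35; multiplying out mod 71: 8·18 = 144 ≡ 2, then 2·35 = 70 ≡ 70. Thus 35^35 ≡ 70 ≡ −1 (mod 71).
By Euler's criterion 35 is a quadratic non-residue mod 71: no x satisfies x² ≡ 35 (mod 71).

No such integer exists.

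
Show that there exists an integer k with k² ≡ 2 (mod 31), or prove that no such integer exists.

Take k = 8. Then 8² = 64 = 2·31 + 2, so 8² ≡ 2 (mod 31).

k = 8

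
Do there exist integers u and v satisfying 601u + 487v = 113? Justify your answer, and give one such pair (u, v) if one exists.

Since gcd(601, 487) = 1, every integer is an integer combination of 601 and 487.
Run the Euclidean algorithm on 601 and 487: 601 = 1·487 + 114, 487 = 4·114 + 31, 114 = 3·31 + 21, 31 = 1·21 + 10, 21 = 2·10 + 1, 10 = 10·1 + 0.
Working back up the chain: 1 = 21 − 2·10 = 21 − 2·(31 − 1·21) = −2·31 + 3·21 = −2·31 + 3·(114 − 3·31) = 3·114 − 11·31 = 3·114 − 11·(487 − 4·114) = −11·487 + 47·114 = −11·487 + 47·(601 − 1·487) = 47·601 − 58·487. So 601·47 + 487·(-58) = 1.
Multiplying through by 113: u = 47·113 = 5311, v = (-58)·113 = -6554 is a solution.
Subtracting 10·487 from u and adding 10·601 to v gives the tidier solution (441, -544).
Indeed 601·441 + 487·(-544) = 265041 − 264928 = 113.

u = 441, v = -544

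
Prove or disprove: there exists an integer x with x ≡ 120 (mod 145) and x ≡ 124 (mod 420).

gcd(145, 420) = 5. If x ≡ 120 (mod 145) and x ≡ 124 (mod 420), then x ≡ 120 (mod 5) and x ≡ 124 (mod 5).
These are incompatible: 120 − 124 = -4 is not divisible by 5.
Therefore no such x exists.

There is no such integer.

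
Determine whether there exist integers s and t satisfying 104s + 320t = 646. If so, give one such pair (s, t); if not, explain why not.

No such integers exist.

Both 104 and 320 are divisible by gcd(104, 320) = 8, hence so is any combination 104s + 320t.
But 646 is not a multiple of 8 (it leaves remainder 6).
So the equation is unsolvable over ℤ.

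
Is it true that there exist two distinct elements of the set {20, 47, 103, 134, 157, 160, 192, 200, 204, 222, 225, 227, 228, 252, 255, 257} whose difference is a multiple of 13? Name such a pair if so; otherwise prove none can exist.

20 mod 13 = 7 and 228 mod 13 = 7, so 228 − 20 = 208 = 16·13.

20 and 228 are such a pair.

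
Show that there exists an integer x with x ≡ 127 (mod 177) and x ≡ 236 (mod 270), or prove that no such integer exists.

Reduce both congruences modulo 3, which divides 177 and 270: they say x ≡ 127 (mod 3) and x ≡ 236 (mod 3).
But 127 mod 3 = 1 while 236 mod 3 = 2, a contradiction.
So no integer satisfies both congruences.

No such integer exists.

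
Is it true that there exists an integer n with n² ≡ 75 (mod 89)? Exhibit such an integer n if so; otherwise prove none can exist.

No such integer exists.

Apply Euler's criterion with the prime 89: 75 is a quadratic residue iff 75^44 ≡ 1 (mod 89), and a non-residue iff it is ≡ −1.
Squaring successively (mod 89): 75^2 = 5625 ≡ 18; 75^4 ≡ 18² = 324 ≡ 57; 75^8 ≡ 57² = 3249 ≡ 45; 75^16 ≡ 45² = 2025 ≡ 67; 75^32 ≡ 67² = 4489 ≡ 39.
Since 44 = 32 + 8 + 4, 75^44 ≡ 39 · 45 · 57; multiplying out mod 89: 39·45 = 1755 ≡ 64, then 64·57 = 3648 ≡ 88. Thus 75^44 ≡ 88 ≡ −1 (mod 89).
By Euler's criterion 75 is a quadratic non-residue mod 89: no n satisfies n² ≡ 75 (mod 89).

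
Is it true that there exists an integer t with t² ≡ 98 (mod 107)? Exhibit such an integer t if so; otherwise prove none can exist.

Apply Euler's criterion with the prime 107: 98 is a quadratic residue iff 98^53 ≡ 1 (mod 107), and a non-residue iff it is ≡ −1.
Repeated squaring mod 107: 98^2 = 9604 ≡ 81; 98^4 ≡ 81² = 6561 ≡ 34; 98^8 ≡ 34² = 1156 ≡ 86; 98^16 ≡ 86² = 7396 ≡ 13; 98^32 ≡ 13² = 169 ≡ 62.
Since 53 = 32 + 16 + 4 + 1, 98^53 ≡ 62 · 13 · 34 · 98; multiplying out mod 107: 62·13 = 806 ≡ 57, then 57·34 = 1938 ≡ 12, then 12·98 = 1176 ≡ 106. Thus 98^53 ≡ 106 ≡ −1 (mod 107).
The value −1 means 98 is a non-residue modulo 107, so t² ≡ 98 (mod 107) is impossible.

No such integer exists.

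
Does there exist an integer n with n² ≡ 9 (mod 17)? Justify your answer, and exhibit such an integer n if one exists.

n = 14

Take n = 14. Then 14² = 196 = 11·17 + 9, so 14² ≡ 9 (mod 17).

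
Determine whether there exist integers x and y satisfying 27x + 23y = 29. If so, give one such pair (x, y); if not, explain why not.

27 and 23 are coprime, so 27x + 23y ranges over all of ℤ.
Euclidean algorithm: 27 = 1·23 + 4, 23 = 5·4 + 3, 4 = 1·3 + 1, 3 = 3·1 + 0.
Unwinding: 1 = 4 − 1·3 = 4 − (23 − 5·4) = −23 + 6·4 = −23 + 6·(27 − 1·23) = 6·27 − 7·23, i.e. 27·6 + 23·(-7) = 1.
Times 29: 27·174 + 23·(-203) = 29, so (174, -203) solves it.
Shifting by a multiple of (23, −27) keeps it a solution: x = 174 − 7·23 = 13, y = -203 + 7·27 = -14.
Indeed 27·13 + 23·(-14) = 351 − 322 = 29.

x = 13, y = -14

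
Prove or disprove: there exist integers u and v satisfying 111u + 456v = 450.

u = 78, v = -18

gcd(111, 456) = 3, and 3 divides 450, so integer solutions exist.
Dividing through by 3 reduces the equation to 37u + 152v = 150.
Dividing repeatedly: 152 = 4·37 + 4, 37 = 9·4 + 1, 4 = 4·1 + 0.
Unwinding: 1 = 37 − 9·4 = 37 − 9·(152 − 4·37) = −9·152 + 37·37, i.e. 37·37 + 152·(-9) = 1.
Times 150: 37·5550 + 152·(-1350) = 150, so (5550, -1350) solves it.
Shifting by a multiple of (152, −37) keeps it a solution: u = 5550 − 36·152 = 78, v = -1350 + 36·37 = -18.
Indeed 111·78 + 456·(-18) = 8658 − 8208 = 450.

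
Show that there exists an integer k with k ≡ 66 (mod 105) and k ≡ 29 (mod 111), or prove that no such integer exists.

There is no such integer.

gcd(105, 111) = 3. If k ≡ 66 (mod 105) and k ≡ 29 (mod 111), then k ≡ 66 (mod 3) and k ≡ 29 (mod 3).
However 66 ≡ 0 and 29 ≡ 2 (mod 3), and 0 ≠ 2.
So no integer satisfies both congruences.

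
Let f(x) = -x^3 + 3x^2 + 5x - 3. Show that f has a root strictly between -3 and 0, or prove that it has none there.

f(-3) = 36 and f(0) = -3, which have opposite signs.
As a polynomial, f is continuous on every closed interval.
By the Intermediate Value Theorem, f takes the value 0 somewhere in the open interval.

Such a root exists.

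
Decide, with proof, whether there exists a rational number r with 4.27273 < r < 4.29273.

r = 30/7

Scale by 7: the interval becomes (29.90911, 30.04911), which contains the integer 30.
So r = 30/7 works: it is a ratio of integers, and dividing 7·4.27273 < 30 < 7·4.29273 through by 7 gives 4.27273 < 30/7 < 4.29273.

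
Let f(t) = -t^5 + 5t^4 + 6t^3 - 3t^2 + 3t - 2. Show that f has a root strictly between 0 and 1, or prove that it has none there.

f(0) = -2 and f(1) = 8, which have opposite signs.
As a polynomial, f is continuous on every closed interval.
By the Intermediate Value Theorem f must vanish at some point of (0, 1).

Yes, f has a root in the interval.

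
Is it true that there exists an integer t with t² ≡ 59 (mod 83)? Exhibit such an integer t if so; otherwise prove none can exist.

t = 15

Take t = 15. Then 15² = 225 = 2·83 + 59, so 15² ≡ 59 (mod 83).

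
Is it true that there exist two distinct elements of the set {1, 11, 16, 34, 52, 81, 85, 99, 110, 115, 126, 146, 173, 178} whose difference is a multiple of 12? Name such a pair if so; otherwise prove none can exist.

Both 1 and 85 leave remainder 1 on division by 12; their difference 84 = 7·12 is a multiple of 12.

1 and 85 are such a pair.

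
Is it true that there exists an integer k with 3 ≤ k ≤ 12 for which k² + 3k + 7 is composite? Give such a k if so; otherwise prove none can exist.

At k = 9: 9² + 3·9 + 7 = 115 = 5·23, which is composite.

k = 9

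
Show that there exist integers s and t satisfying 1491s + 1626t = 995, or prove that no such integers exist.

There are no such integers.

gcd(1491, 1626) = 3, so every integer of the form 1491s + 1626t is a multiple of 3.
However 995 leaves remainder 2 on division by 3.
Hence no integers s, t satisfy the equation.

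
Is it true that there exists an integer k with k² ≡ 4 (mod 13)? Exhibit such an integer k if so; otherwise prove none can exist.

k = 11 works: 11² = 121, and 121 − 4 = 117 = 9·13.

k = 11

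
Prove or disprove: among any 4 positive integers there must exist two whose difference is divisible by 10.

No; for instance {34, 35, 36, 37} is a counterexample.

Take the 4 consecutive integers 34, 35, 36, 37: their residues mod 10 are all distinct because 4 ≤ 10.
No two share a residue, so no pair has difference divisible by 10; the claim fails for this set.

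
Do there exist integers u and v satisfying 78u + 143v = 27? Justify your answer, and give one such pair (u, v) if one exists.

Both 78 and 143 are divisible by gcd(78, 143) = 13, hence so is any combination 78u + 143v.
But 27 = 13·2 + 1, so 13 ∤ 27.
Hence no integers u, v satisfy the equation.

No such integers exist.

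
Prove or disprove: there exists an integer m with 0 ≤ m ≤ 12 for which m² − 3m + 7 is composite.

m = 11

At m = 11: 11² − 3·11 + 7 = 95 = 5·19, which is composite.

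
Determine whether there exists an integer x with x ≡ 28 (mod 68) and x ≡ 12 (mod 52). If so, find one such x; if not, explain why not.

gcd(68, 52) = 4. A simultaneous solution exists iff 28 ≡ 12 (mod 4); here 28 mod 4 = 0 = 12 mod 4, so it does.
Write x = 28 + 68t. Then 68t ≡ 12 − 28 ≡ 36 (mod 52); dividing through by 4 gives 17t ≡ 9 (mod 13).
17 ≡ 4 (mod 13), so this reads 4t ≡ 9 (mod 13). Invert 4 mod 13 by the Euclidean algorithm: 13 = 3·4 + 1, 4 = 4·1 + 0; back-substituting, 1 = 13 − 3·4. Hence 4·(-3) ≡ 1, so 4⁻¹ ≡ -3 ≡ 10 (mod 13).
Therefore t ≡ 10·9 = 90 ≡ 12 (mod 13).
Then x = 28 + 68·12 = 844.
Verify: 844 = 12·68 + 28 and 844 = 16·52 + 12. ✓

x = 844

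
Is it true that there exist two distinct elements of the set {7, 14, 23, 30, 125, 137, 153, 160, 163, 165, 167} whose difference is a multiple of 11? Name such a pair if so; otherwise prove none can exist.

Two integers differ by a multiple of 11 exactly when they have the same residue mod 11. The residues are 7↦7, 14↦3, 23↦1, 30↦8, 125↦4, 137↦5, 153↦10, 160↦6, 163↦9, 165↦0, 167↦2.
No residue repeats among the 11 elements, so no pair has difference ≡ 0 (mod 11).

No such pair exists.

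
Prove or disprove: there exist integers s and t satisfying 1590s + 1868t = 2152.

s = 214, t = -181

Every value of 1590s + 1868t is a multiple of gcd(1590, 1868) = 2; since 2 ∣ 2152, solutions exist.
Dividing through by 2 reduces the equation to 795s + 934t = 1076.
Euclidean algorithm: 934 = 1·795 + 139, 795 = 5·139 + 100, 139 = 1·100 + 39, 100 = 2·39 + 22, 39 = 1·22 + 17, 22 = 1·17 + 5, 17 = 3·5 + 2, 5 = 2·2 + 1, 2 = 2·1 + 0.
Unwinding: 1 = 5 − 2·2 = 5 − 2·(17 − 3·5) = −2·17 + 7·5 = −2·17 + 7·(22 − 1·17) = 7·22 − 9·17 = 7·22 − 9·(39 − 1·22) = −9·39 + 16·22 = −9·39 + 16·(100 − 2·39) = 16·100 − 41·39 = 16·100 − 41·(139 − 1·100) = −41·139 + 57·100 = −41·139 + 57·(795 − 5·139) = 57·795 − 326·139 = 57·795 − 326·(934 − 1·795) = −326·934 + 383·795, i.e. 795·383 + 934·(-326) = 1.
Scaling by 1076 gives the particular solution (s, t) = (412108, -350776).
Shifting by a multiple of (934, −795) keeps it a solution: s = 412108 − 441·934 = 214, t = -350776 + 441·795 = -181.
Indeed 1590·214 + 1868·(-181) = 340260 − 338108 = 2152.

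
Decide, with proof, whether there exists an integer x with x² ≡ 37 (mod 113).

113 is prime, so by Euler's criterion 37 is a square mod 113 iff 37^((113−1)/2) = 37^56 ≡ 1 (mod 113).
Repeated squaring mod 113: 37^2 = 1369 ≡ 13; 37^4 ≡ 13² = 169 ≡ 56; 37^8 ≡ 56² = 3136 ≡ 85; 37^16 ≡ 85² = 7225 ≡ 106; 37^32 ≡ 106² = 11236 ≡ 49.
Since 56 = 32 + 16 + 8, 37^56 ≡ 49 · 106 · 85; multiplying out mod 113: 49·106 = 5194 ≡ 109, then 109·85 = 9265 ≡ 112. Thus 37^56 ≡ 112 ≡ −1 (mod 113).
The value −1 means 37 is a non-residue modulo 113, so x² ≡ 37 (mod 113) is impossible.

No such integer exists.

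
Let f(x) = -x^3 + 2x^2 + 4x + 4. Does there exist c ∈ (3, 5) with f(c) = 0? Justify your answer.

Yes, f has a root in the interval.

f(3) = 7 and f(5) = -51, which have opposite signs.
As a polynomial, f is continuous on every closed interval.
So by the Intermediate Value Theorem there is a c strictly between 3 and 5 with f(c) = 0.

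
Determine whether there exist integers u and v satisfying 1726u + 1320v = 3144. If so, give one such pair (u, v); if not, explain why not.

Since gcd(1726, 1320) = 2 and 3144 = 2·1572, Bézout's identity guarantees a solution.
Dividing through by 2 reduces the equation to 863u + 660v = 1572.
Euclidean algorithm: 863 = 1·660 + 203, 660 = 3·203 + 51, 203 = 3·51 + 50, 51 = 1·50 + 1, 50 = 50·1 + 0.
Unwinding: 1 = 51 − 1·50 = 51 − (203 − 3·51) = −203 + 4·51 = −203 + 4·(660 − 3·203) = 4·660 − 13·203 = 4·660 − 13·(863 − 1·660) = −13·863 + 17·660, i.e. 863·(-13) + 660·17 = 1.
Times 1572: 863·(-20436) + 660·26724 = 1572, so (-20436, 26724) solves it.
Shifting by a multiple of (660, −863) keeps it a solution: u = -20436 + 31·660 = 24, v = 26724 − 31·863 = -29.
Check: 1726·24 + 1320·(-29) = 41424 − 38280 = 3144. ✓

u = 24, v = -29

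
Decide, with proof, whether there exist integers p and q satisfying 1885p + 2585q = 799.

There are no such integers.

gcd(1885, 2585) = 5, so every integer of the form 1885p + 2585q is a multiple of 5.
But 799 = 5·159 + 4, so 5 ∤ 799.
So the equation is unsolvable over ℤ.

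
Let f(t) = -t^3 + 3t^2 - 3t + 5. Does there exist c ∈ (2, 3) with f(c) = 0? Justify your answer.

Yes, such a c exists.

f(2) = 3 and f(3) = -4, which have opposite signs.
f is continuous everywhere (it is a polynomial), in particular on [2, 3].
The Intermediate Value Theorem then guarantees some c ∈ (2, 3) with f(c) = 0.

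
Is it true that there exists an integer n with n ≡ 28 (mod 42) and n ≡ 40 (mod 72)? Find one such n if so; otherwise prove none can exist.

The moduli are not coprime: gcd(42, 72) = 6. Compatibility requires 6 ∣ (40 − 28) = 12, which holds, so solutions exist.
List candidates n ≡ 28 (mod 42): 28, 70, 112. Modulo 72 these are 28, 70, 40; 112 gives 40 as required.
Check: 112 mod 42 = 28, 112 mod 72 = 40. ✓

n = 112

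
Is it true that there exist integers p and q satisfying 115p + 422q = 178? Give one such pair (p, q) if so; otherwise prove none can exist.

p = 152, q = -41

Since gcd(115, 422) = 1, every integer is an integer combination of 115 and 422.
Dividing repeatedly: 422 = 3·115 + 77, 115 = 1·77 + 38, 77 = 2·38 + 1, 38 = 38·1 + 0.
Working back up the chain: 1 = 77 − 2·38 = 77 − 2·(115 − 1·77) = −2·115 + 3·77 = −2·115 + 3·(422 − 3·115) = 3·422 − 11·115. So 115·(-11) + 422·3 = 1.
Multiplying through by 178: p = (-11)·178 = -1958, q = 3·178 = 534 is a solution.
Adding 5·422 to p and subtracting 5·115 from q gives the tidier solution (152, -41).
Indeed 115·152 + 422·(-41) = 17480 − 17302 = 178.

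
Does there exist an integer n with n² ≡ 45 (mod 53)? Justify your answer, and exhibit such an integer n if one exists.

53 is prime, so by Euler's criterion 45 is a square mod 53 iff 45^((53−1)/2) = 45^26 ≡ 1 (mod 53).
Repeated squaring mod 53: 45^2 = 2025 ≡ 11; 45^4 ≡ 11² = 121 ≡ 15; 45^8 ≡ 15² = 225 ≡ 13; 45^16 ≡ 13² = 169 ≡ 10.
Since 26 = 16 + 8 + 2, 45^26 ≡ 10 · 13 · 11; multiplying out mod 53: 10·13 = 130 ≡ 24, then 24·11 = 264 ≡ 52. Thus 45^26 ≡ 52 ≡ −1 (mod 53).
The value −1 means 45 is a non-residue modulo 53, so n² ≡ 45 (mod 53) is impossible.

There is no such integer.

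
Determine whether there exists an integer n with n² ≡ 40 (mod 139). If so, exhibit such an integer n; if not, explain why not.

There is no such integer.

139 is prime, so by Euler's criterion 40 is a square mod 139 iff 40^((139−1)/2) = 40^69 ≡ 1 (mod 139).
Squaring successively (mod 139): 40^2 = 1600 ≡ 71; 40^4 ≡ 71² = 5041 ≡ 37; 40^8 ≡ 37² = 1369 ≡ 118; 40^16 ≡ 118² = 13924 ≡ 24; 40^32 ≡ 24² = 576 ≡ 20; 40^64 ≡ 20² = 400 ≡ 122.
Since 69 = 64 + 4 + 1, 40^69 ≡ 122 · 37 · 40; multiplying out mod 139: 122·37 = 4514 ≡ 66, then 66·40 = 2640 ≡ 138. Thus 40^69 ≡ 138 ≡ −1 (mod 139).
By Euler's criterion 40 is a quadratic non-residue mod 139: no n satisfies n² ≡ 40 (mod 139).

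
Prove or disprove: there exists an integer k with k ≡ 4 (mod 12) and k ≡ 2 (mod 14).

k = 16

The moduli are not coprime: gcd(12, 14) = 2. Compatibility requires 2 ∣ (2 − 4) = -2, which holds, so solutions exist.
List candidates k ≡ 4 (mod 12): 4, 16. Modulo 14 these are 4, 2; 16 gives 2 as required.
Check: 16 mod 12 = 4, 16 mod 14 = 2. ✓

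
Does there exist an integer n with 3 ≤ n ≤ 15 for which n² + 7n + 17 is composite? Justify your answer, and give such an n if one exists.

n = 5

At n = 5: 5² + 7·5 + 17 = 77 = 7·11, which is composite.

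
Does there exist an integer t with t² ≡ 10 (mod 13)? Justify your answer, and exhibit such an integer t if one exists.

t = 7

Take t = 7. Then 7² = 49 = 3·13 + 10, so 7² ≡ 10 (mod 13).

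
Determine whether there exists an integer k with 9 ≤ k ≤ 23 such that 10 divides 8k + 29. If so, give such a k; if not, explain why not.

There is no such integer k in that range.

The values of 8k + 29 for k = 9, 10, …, 23 are 101, 109, 117, 125, 133, 141, 149, 157, 165, 173, 181, 189, 197, 205, 213; reduced mod 10 these are 1, 9, 7, 5, 3, 1, 9, 7, 5, 3, 1, 9, 7, 5, 3.
None is 0, so 10 never divides 8k + 29 on this range.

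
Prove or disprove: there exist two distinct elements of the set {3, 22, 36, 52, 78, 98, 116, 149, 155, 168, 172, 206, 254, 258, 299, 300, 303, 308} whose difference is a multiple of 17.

3 and 258 are such a pair.

3 mod 17 = 3 and 258 mod 17 = 3, so 258 − 3 = 255 = 15·17.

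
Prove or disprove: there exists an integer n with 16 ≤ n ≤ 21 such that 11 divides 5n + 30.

n = 16 works, since 5·16 + 30 = 110 = 10·11.

n = 16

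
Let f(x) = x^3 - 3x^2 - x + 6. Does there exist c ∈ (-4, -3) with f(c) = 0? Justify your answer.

No such root exists.

f(-4) = -102 and f(-3) = -45, both negative, so a sign-change argument is unavailable; we show f keeps this sign on the whole interval.
Substitute x = -3 − u, where 0 < u < 1 on the interval. Expanding, f(-3 − u) = -u^3 - 12u^2 - 44u - 45.
All 4 nonzero coefficients of this polynomial in u are negative; hence for u > 0 the value is a sum of negative terms (the constant -45 among them).
Therefore f(x) < 0 throughout (-4, -3), and f has no zero there.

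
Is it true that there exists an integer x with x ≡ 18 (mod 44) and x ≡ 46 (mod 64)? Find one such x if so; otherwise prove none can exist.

The moduli are not coprime: gcd(44, 64) = 4. Compatibility requires 4 ∣ (46 − 18) = 28, which holds, so solutions exist.
Step through x = 18, 18 + 44, 18 + 2·44, …: the values 18, 62, 106, 150, 194, 238 reduce mod 64 to 18, 62, 42, 22, 2, 46. The value 238 hits 46.
Verify: 238 = 5·44 + 18 and 238 = 3·64 + 46. ✓

x = 238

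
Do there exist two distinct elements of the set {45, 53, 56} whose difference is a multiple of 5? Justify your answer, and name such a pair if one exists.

Two integers differ by a multiple of 5 exactly when they have the same residue mod 5. The residues are 45↦0, 53↦3, 56↦1.
No residue repeats among the 3 elements, so no pair has difference ≡ 0 (mod 5).

No such pair exists.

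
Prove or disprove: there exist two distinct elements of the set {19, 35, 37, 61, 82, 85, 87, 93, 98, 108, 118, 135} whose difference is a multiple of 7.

Reduce each element mod 7: 19↦5, 35↦0, 37↦2, 61↦5, 82↦5, 85↦1, 87↦3, 93↦2, 98↦0, 108↦3, 118↦6, 135↦2. The residue 5 repeats (at 19 and 61), and 61 − 19 = 42 = 6·7.

19 and 61 are such a pair.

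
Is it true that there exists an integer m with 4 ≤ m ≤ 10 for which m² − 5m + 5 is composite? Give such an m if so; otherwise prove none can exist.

m = 10

At m = 10: 10² − 5·10 + 5 = 55 = 5·11, which is composite.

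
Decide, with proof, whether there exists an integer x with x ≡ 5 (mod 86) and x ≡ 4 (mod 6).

Both moduli are multiples of 2 = gcd(86, 6), so any solution would satisfy x ≡ 5 and x ≡ 4 modulo 2 simultaneously.
These are incompatible: 5 − 4 = 1 is not divisible by 2.
Hence the system has no solution.

There is no such integer.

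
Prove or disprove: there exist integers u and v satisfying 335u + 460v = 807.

No, no such integers exist.

Both 335 and 460 are divisible by gcd(335, 460) = 5, hence so is any combination 335u + 460v.
But 807 = 5·161 + 2, so 5 ∤ 807.
So the equation is unsolvable over ℤ.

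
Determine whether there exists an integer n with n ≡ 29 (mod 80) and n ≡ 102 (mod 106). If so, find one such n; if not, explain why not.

No, no such integer exists.

gcd(80, 106) = 2. If n ≡ 29 (mod 80) and n ≡ 102 (mod 106), then n ≡ 29 (mod 2) and n ≡ 102 (mod 2).
These are incompatible: 29 − 102 = -73 is not divisible by 2.
So no integer satisfies both congruences.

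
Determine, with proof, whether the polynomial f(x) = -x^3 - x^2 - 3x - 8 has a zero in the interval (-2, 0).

Yes, f has a root in the interval.

f(-2) = 2 and f(0) = -8, which have opposite signs.
As a polynomial, f is continuous on every closed interval.
By the Intermediate Value Theorem, f takes the value 0 somewhere in the open interval.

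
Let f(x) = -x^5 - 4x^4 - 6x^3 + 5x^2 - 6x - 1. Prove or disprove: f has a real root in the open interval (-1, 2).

Yes, f has a root in the interval.

f(-1) = 13 and f(2) = -137, which have opposite signs.
Since f is a polynomial it is continuous on [-1, 2].
By the Intermediate Value Theorem f must vanish at some point of (-1, 2).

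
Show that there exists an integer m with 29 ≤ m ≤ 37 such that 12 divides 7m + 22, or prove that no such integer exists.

At m = 29, 7·29 + 22 = 225 ≡ 9 (mod 12), and each step in m adds 7, giving residues 9, 4, 11, 6, 1, 8, 3, 10, 5 for m = 29, 30, …, 37.
The residue 0 does not occur, so no m in [29, 37] makes 7m + 22 a multiple of 12.

There is no such integer m in that range.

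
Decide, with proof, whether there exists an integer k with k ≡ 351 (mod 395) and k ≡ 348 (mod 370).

There is no such integer.

Reduce both congruences modulo 5, which divides 395 and 370: they say k ≡ 351 (mod 5) and k ≡ 348 (mod 5).
However 351 ≡ 1 and 348 ≡ 3 (mod 5), and 1 ≠ 3.
So no integer satisfies both congruences.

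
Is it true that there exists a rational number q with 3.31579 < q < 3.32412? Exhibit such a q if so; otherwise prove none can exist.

q = 73/22

Look for a denominator N such that an integer falls strictly between N·3.31579 and N·3.32412. N = 22 works: 22·3.31579 = 72.94738 < 73 < 73.13064 = 22·3.32412.
Hence 73/22 is a rational number with 3.31579 < 73/22 < 3.32412.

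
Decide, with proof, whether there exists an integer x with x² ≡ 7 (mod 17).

Squares mod 17 repeat after x = 8 (as (−x)² = x²); for x = 0..8 they are 0, 1, 4, 9, 16, 8, 2, 15, 13.
So the quadratic residues mod 17 are {0, 1, 2, 4, 8, 9, 13, 15, 16}, and 7 is not among them.
Hence no integer x has x² ≡ 7 (mod 17).

No such integer exists.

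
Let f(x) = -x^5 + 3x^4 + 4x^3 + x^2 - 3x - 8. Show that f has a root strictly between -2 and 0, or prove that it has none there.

f(-2) = 50 and f(0) = -8, which have opposite signs.
f is continuous everywhere (it is a polynomial), in particular on [-2, 0].
By the Intermediate Value Theorem f must vanish at some point of (-2, 0).

Yes, f has a root in the interval.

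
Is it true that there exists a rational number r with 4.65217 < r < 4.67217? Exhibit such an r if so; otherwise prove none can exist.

Multiplying by 3: 3·4.65217 = 13.95651 and 3·4.67217 = 14.01651, so the integer 14 lies strictly between them.
Dividing back, 4.65217 < 14/3 < 4.67217, and 14/3 is rational.

r = 14/3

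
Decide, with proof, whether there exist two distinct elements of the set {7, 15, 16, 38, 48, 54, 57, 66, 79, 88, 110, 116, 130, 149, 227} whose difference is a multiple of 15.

Residues mod 15: 7↦7, 15↦0, 16↦1, 38↦8, 48↦3, 54↦9, 57↦12, 66↦6, 79↦4, 88↦13, 110↦5, 116↦11, 130↦10, 149↦14, 227↦2.
These 15 residues are pairwise different, hence no difference of two elements is divisible by 15.

No, no such pair exists.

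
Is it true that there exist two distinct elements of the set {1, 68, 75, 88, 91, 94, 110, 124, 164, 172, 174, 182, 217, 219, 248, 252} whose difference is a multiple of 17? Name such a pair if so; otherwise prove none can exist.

No such pair exists.

Residues mod 17: 1↦1, 68↦0, 75↦7, 88↦3, 91↦6, 94↦9, 110↦8, 124↦5, 164↦11, 172↦2, 174↦4, 182↦12, 217↦13, 219↦15, 248↦10, 252↦14.
All 16 residues are distinct, so no two elements differ by a multiple of 17.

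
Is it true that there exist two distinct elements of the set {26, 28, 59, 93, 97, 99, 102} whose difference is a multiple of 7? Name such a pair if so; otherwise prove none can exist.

No, no such pair exists.

Reduce each element modulo 7: 26↦5, 28↦0, 59↦3, 93↦2, 97↦6, 99↦1, 102↦4.
These 7 residues are pairwise different, hence no difference of two elements is divisible by 7.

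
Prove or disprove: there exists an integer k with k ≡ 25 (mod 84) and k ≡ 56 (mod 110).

Both moduli are multiples of 2 = gcd(84, 110), so any solution would satisfy k ≡ 25 and k ≡ 56 modulo 2 simultaneously.
These are incompatible: 25 − 56 = -31 is not divisible by 2.
Hence the system has no solution.

No such integer exists.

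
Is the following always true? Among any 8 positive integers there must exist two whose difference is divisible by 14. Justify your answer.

Consider the 8 integers 32, 33, …, 39. They lie in distinct residue classes modulo 14, since 8 ≤ 14.
No two share a residue, so no pair has difference divisible by 14; the claim fails for this set.

No; for instance {32, 33, 34, 35, 36, 37, 38, 39} is a counterexample.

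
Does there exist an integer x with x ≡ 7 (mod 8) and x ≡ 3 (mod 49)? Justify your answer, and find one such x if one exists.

x = 199

The moduli 8 and 49 are coprime, so by the Chinese Remainder Theorem a unique solution modulo 392 exists.
Any solution of the first congruence is x = 7 + 8t; substituting into the second, 8t ≡ 3 − 7 ≡ 45 (mod 49).
To invert 8 modulo 49: 49 = 6·8 + 1, 8 = 8·1 + 0, and unwinding, 1 = 49 − 6·8. Thus 8⁻¹ ≡ -6 ≡ 43 (mod 49).
Multiplying by 43: t ≡ 43·45 = 1935 ≡ 24 (mod 49).
Taking t = 24 gives x = 7 + 8·24 = 199.
Indeed 199 ≡ 7 (mod 8) and 199 ≡ 3 (mod 49).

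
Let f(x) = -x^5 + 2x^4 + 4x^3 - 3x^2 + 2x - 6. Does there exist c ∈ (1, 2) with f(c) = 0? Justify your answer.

f(1) = -2 and f(2) = 18, which have opposite signs.
Since f is a polynomial it is continuous on [1, 2].
So by the Intermediate Value Theorem there is a c strictly between 1 and 2 with f(c) = 0.

Such a root exists.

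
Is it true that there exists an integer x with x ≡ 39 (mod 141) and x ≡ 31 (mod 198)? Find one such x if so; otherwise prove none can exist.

Both moduli are multiples of 3 = gcd(141, 198), so any solution would satisfy x ≡ 39 and x ≡ 31 modulo 3 simultaneously.
But 39 mod 3 = 0 while 31 mod 3 = 1, a contradiction.
So no integer satisfies both congruences.

There is no such integer.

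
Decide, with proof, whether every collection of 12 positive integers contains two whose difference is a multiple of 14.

No; for instance {5, 6, 7, 8, 9, 10, 11, 12, 13, 14, 15, 16} is a counterexample.

Consider the 12 integers 5, 6, …, 16. They lie in distinct residue classes modulo 14, since 12 ≤ 14.
Any two of them differ by at most 11 < 14 and by at least 1, so no difference is a multiple of 14.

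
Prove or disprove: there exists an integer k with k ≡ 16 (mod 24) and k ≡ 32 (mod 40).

gcd(24, 40) = 8. A simultaneous solution exists iff 16 ≡ 32 (mod 8); here 16 mod 8 = 0 = 32 mod 8, so it does.
List candidates k ≡ 16 (mod 24): 16, 40, 64, 88, 112. Modulo 40 these are 16, 0, 24, 8, 32; 112 gives 32 as required.
Verify: 112 = 4·24 + 16 and 112 = 2·40 + 32. ✓

k = 112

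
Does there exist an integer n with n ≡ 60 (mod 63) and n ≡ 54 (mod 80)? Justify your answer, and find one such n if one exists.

gcd(63, 80) = 1, so the Chinese Remainder Theorem guarantees exactly one residue class mod 5040 satisfying both.
Write n = 60 + 63t and require 60 + 63t ≡ 54 (mod 80), i.e. 63t ≡ 74 (mod 80).
To invert 63 modulo 80: 80 = 1·63 + 17, 63 = 3·17 + 12, 17 = 1·12 + 5, 12 = 2·5 + 2, 5 = 2·2 + 1, 2 = 2·1 + 0, and unwinding, 1 = 5 − 2·2 = 5 − 2·(12 − 2·5) = −2·12 + 5·5 = −2·12 + 5·(17 − 1·12) = 5·17 − 7·12 = 5·17 − 7·(63 − 3·17) = −7·63 + 26·17 = −7·63 + 26·(80 − 1·63) = 26·80 − 33·63. Thus 63⁻¹ ≡ -33 ≡ 47 (mod 80).
Therefore t ≡ 47·74 = 3478 ≡ 38 (mod 80).
With t = 38: n = 60 + 63·38 = 2454.
Indeed 2454 ≡ 60 (mod 63) and 2454 ≡ 54 (mod 80).

n = 2454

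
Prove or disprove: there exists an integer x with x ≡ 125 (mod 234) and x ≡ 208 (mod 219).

Both moduli are multiples of 3 = gcd(234, 219), so any solution would satisfy x ≡ 125 and x ≡ 208 modulo 3 simultaneously.
But 125 mod 3 = 2 while 208 mod 3 = 1, a contradiction.
So no integer satisfies both congruences.

There is no such integer.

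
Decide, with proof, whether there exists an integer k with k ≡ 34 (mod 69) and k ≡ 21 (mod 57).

Reduce both congruences modulo 3, which divides 69 and 57: they say k ≡ 34 (mod 3) and k ≡ 21 (mod 3).
However 34 ≡ 1 and 21 ≡ 0 (mod 3), and 1 ≠ 0.
Therefore no such k exists.

No such integer exists.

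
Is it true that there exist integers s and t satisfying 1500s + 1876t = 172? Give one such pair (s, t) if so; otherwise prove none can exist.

Every value of 1500s + 1876t is a multiple of gcd(1500, 1876) = 4; since 4 ∣ 172, solutions exist.
Dividing through by 4 reduces the equation to 375s + 469t = 43.
Run the Euclidean algorithm on 469 and 375: 469 = 1·375 + 94, 375 = 3·94 + 93, 94 = 1·93 + 1, 93 = 93·1 + 0.
Working back up the chain: 1 = 94 − 1·93 = 94 − (375 − 3·94) = −375 + 4·94 = −375 + 4·(469 − 1·375) = 4·469 − 5·375. So 375·(-5) + 469·4 = 1.
Times 43: 375·(-215) + 469·172 = 43, so (-215, 172) solves it.
Shifting by a multiple of (469, −375) keeps it a solution: s = -215 + 1·469 = 254, t = 172 − 1·375 = -203.
Indeed 1500·254 + 1876·(-203) = 381000 − 380828 = 172.

s = 254, t = -203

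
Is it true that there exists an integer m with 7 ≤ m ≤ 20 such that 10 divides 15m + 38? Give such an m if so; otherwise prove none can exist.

The values of 15m + 38 for m = 7, 8, …, 20 are 143, 158, 173, 188, 203, 218, 233, 248, 263, 278, 293, 308, 323, 338; reduced mod 10 these are 3, 8, 3, 8, 3, 8, 3, 8, 3, 8, 3, 8, 3, 8.
Since 0 is absent from this list, 10 ∤ 15m + 38 for every m with 7 ≤ m ≤ 20.

There is no such integer m in that range.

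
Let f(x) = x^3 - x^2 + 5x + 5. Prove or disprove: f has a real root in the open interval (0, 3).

Evaluate at the endpoints: f(0) = 5, f(3) = 38 — same sign (positive).
f'(x) = 3x^2 - 2x + 5 has discriminant (-2)² − 4·3·5 = -56 < 0, so f' has no real roots and is positive for every real x.
Hence f is strictly increasing on ℝ, and in particular on [0, 3]. A strictly monotone function with same-sign endpoint values stays positive on the whole interval, so f has no zero in (0, 3).

No.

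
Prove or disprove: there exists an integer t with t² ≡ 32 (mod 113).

Take t = 22. Then 22² = 484 = 4·113 + 32, so 22² ≡ 32 (mod 113).

t = 22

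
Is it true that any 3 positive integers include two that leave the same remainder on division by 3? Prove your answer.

No; for instance {4, 5, 6} is a counterexample.

Try 3 consecutive integers, 4, 5, 6. Their remainders mod 3 are 1, 2, 0 — pairwise different, as any 3 ≤ 3 consecutive integers have distinct residues.
Hence this collection has no pair with equal remainders mod 3, disproving the claim.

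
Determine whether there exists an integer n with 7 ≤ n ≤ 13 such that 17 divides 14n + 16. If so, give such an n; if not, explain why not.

At n = 11 we get 14·11 + 16 = 170, and 170 = 17·10.

n = 11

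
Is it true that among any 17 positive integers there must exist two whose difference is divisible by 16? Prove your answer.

There are exactly 16 possible remainders on division by 16.
Since 17 > 16, two of the 17 integers must share a residue class by the pigeonhole principle; call them a and b.
Equal remainders mean a − b ≡ 0 (mod 16), so 16 divides their difference.

Yes.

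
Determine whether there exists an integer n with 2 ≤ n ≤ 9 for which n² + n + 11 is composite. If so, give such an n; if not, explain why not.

The values for n = 2, 3, …, 9 are 17, 23, 31, 41, 53, 67, 83, 101, and each of these is prime.
So no value in the range makes the expression composite.

No, no such integer n in that range exists.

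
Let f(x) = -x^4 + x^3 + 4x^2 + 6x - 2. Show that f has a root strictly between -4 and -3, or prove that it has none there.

The endpoint values f(-4) = -282 and f(-3) = -92 are both negative. Claim: f(x) < 0 for every x in (-4, -3).
Substitute x = -3 − u, where 0 < u < 1 on the interval. Expanding, f(-3 − u) = -u^4 - 13u^3 - 59u^2 - 117u - 92.
All 5 nonzero coefficients of this polynomial in u are negative; hence for u > 0 the value is a sum of negative terms (the constant -92 among them).
Therefore f(x) < 0 throughout (-4, -3), and f has no zero there.

f has no root in that interval.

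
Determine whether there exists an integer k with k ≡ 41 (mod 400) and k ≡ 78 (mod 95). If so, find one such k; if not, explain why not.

gcd(400, 95) = 5. If k ≡ 41 (mod 400) and k ≡ 78 (mod 95), then k ≡ 41 (mod 5) and k ≡ 78 (mod 5).
But 41 mod 5 = 1 while 78 mod 5 = 3, a contradiction.
So no integer satisfies both congruences.

No such integer exists.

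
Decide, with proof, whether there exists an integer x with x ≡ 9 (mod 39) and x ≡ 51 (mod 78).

No, no such integer exists.

Both moduli are multiples of 39 = gcd(39, 78), so any solution would satisfy x ≡ 9 and x ≡ 51 modulo 39 simultaneously.
These are incompatible: 9 − 51 = -42 is not divisible by 39.
Hence the system has no solution.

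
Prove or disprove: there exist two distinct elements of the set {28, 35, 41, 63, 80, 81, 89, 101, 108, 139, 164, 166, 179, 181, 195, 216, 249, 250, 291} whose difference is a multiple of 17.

28 and 164 are such a pair.

Reduce each element mod 17: 28↦11, 35↦1, 41↦7, 63↦12, 80↦12, 81↦13, 89↦4, 101↦16, 108↦6, 139↦3, 164↦11, 166↦13, 179↦9, 181↦11, 195↦8, 216↦12, 249↦11, 250↦12, 291↦2. The residue 11 repeats (at 28 and 164), and 164 − 28 = 136 = 8·17.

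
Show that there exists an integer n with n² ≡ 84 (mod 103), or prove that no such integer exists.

103 is prime, so by Euler's criterion 84 is a square mod 103 iff 84^((103−1)/2) = 84^51 ≡ 1 (mod 103).
Repeated squaring mod 103: 84^2 = 7056 ≡ 52; 84^4 ≡ 52² = 2704 ≡ 26; 84^8 ≡ 26² = 676 ≡ 58; 84^16 ≡ 58² = 3364 ≡ 68; 84^32 ≡ 68² = 4624 ≡ 92.
Since 51 = 32 + 16 + 2 + 1, 84^51 ≡ 92 · 68 · 52 · 84; multiplying out mod 103: 92·68 = 6256 ≡ 76, then 76·52 = 3952 ≡ 38, then 38·84 = 3192 ≡ 102. Thus 84^51 ≡ 102 ≡ −1 (mod 103).
By Euler's criterion 84 is a quadratic non-residue mod 103: no n satisfies n² ≡ 84 (mod 103).

There is no such integer.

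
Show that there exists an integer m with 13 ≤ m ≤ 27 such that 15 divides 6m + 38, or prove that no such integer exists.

There is no such integer m in that range.

The values of 6m + 38 for m = 13, 14, …, 27 are 116, 122, 128, 134, 140, 146, 152, 158, 164, 170, 176, 182, 188, 194, 200; reduced mod 15 these are 11, 2, 8, 14, 5, 11, 2, 8, 14, 5, 11, 2, 8, 14, 5.
Since 0 is absent from this list, 15 ∤ 6m + 38 for every m with 13 ≤ m ≤ 27.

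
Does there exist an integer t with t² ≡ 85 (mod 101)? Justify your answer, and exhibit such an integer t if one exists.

t = 61

t = 61 works: 61² = 3721, and 3721 − 85 = 3636 = 36·101.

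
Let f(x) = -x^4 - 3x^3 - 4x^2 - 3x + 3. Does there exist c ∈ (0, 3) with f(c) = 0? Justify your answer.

Such a root exists.

f(0) = 3 and f(3) = -204, which have opposite signs.
As a polynomial, f is continuous on every closed interval.
By the Intermediate Value Theorem, f takes the value 0 somewhere in the open interval.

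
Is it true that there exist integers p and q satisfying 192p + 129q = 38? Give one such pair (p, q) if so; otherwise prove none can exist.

No, no such integers exist.

gcd(192, 129) = 3, so every integer of the form 192p + 129q is a multiple of 3.
But 38 is not a multiple of 3 (it leaves remainder 2).
So the equation is unsolvable over ℤ.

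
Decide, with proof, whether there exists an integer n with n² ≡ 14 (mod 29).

There is no such integer.

29 is prime, so by Euler's criterion 14 is a square mod 29 iff 14^((29−1)/2) = 14^14 ≡ 1 (mod 29).
Squaring successively (mod 29): 14^2 = 196 ≡ 22; 14^4 ≡ 22² = 484 ≡ 20; 14^8 ≡ 20² = 400 ≡ 23.
Since 14 = 8 + 4 + 2, 14^14 ≡ 23 · 20 · 22; multiplying out mod 29: 23·20 = 460 ≡ 25, then 25·22 = 550 ≡ 28. Thus 14^14 ≡ 28 ≡ −1 (mod 29).
By Euler's criterion 14 is a quadratic non-residue mod 29: no n satisfies n² ≡ 14 (mod 29).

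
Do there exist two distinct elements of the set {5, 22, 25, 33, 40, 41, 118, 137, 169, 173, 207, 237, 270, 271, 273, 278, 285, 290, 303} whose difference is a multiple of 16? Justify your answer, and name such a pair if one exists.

The pair (22, 118) works.

Reduce each element mod 16: 5↦5, 22↦6, 25↦9, 33↦1, 40↦8, 41↦9, 118↦6, 137↦9, 169↦9, 173↦13, 207↦15, 237↦13, 270↦14, 271↦15, 273↦1, 278↦6, 285↦13, 290↦2, 303↦15. The residue 6 repeats (at 22 and 118), and 118 − 22 = 96 = 6·16.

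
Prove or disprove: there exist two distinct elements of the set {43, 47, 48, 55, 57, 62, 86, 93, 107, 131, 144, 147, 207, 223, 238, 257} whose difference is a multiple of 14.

The pair (43, 57) works.

43 mod 14 = 1 and 57 mod 14 = 1, so 57 − 43 = 14 = 1·14.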